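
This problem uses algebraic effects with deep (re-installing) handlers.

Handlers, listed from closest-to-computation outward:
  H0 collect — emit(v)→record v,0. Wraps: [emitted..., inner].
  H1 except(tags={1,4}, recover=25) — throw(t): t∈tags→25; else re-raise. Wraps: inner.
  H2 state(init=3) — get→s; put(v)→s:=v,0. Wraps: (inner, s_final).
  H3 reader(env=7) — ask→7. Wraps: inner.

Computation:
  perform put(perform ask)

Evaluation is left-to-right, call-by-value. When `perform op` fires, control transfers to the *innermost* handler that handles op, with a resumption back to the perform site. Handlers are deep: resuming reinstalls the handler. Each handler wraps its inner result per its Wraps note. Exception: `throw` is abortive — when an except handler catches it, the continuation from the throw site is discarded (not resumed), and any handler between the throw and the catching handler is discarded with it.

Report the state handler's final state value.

Answer: 7

Working:
ask @ H3 ⇒ 7
put(7) @ H2 ⇒ s:=7
H0 returns [0]
H1 returns [0]
H2 returns ([0], 7)
H3 returns ([0], 7)
= ([0], 7)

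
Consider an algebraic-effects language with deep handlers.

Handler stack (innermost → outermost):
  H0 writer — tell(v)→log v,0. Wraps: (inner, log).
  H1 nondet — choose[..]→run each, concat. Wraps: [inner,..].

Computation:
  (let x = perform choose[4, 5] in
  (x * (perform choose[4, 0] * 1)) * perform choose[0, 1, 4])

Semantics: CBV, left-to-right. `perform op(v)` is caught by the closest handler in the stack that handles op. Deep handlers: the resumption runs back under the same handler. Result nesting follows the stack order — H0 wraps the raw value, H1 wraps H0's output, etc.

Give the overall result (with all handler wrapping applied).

Step-by-step:
choose[4, 5] @ H1
  branch[0] choose=4:
    choose[4, 0] @ H1
      branch[0] choose=4:
        choose[0, 1, 4] @ H1
          branch[0] choose=0:
            H0 returns (0, ())
            H1 returns [(0, ())]
          branch[1] choose=1:
            H0 returns (16, ())
            H1 returns [(16, ())]
          branch[2] choose=4:
            H0 returns (64, ())
            H1 returns [(64, ())]
      branch[1] choose=0:
        choose[0, 1, 4] @ H1
          branch[0] choose=0:
            H0 returns (0, ())
            H1 returns [(0, ())]
          branch[1] choose=1:
            H0 returns (0, ())
            H1 returns [(0, ())]
          branch[2] choose=4:
            H0 returns (0, ())
            H1 returns [(0, ())]
  branch[1] choose=5:
    choose[4, 0] @ H1
      branch[0] choose=4:
        choose[0, 1, 4] @ H1
          branch[0] choose=0:
            H0 returns (0, ())
            H1 returns [(0, ())]
          branch[1] choose=1:
            H0 returns (20, ())
            H1 returns [(20, ())]
          branch[2] choose=4:
            H0 returns (80, ())
            H1 returns [(80, ())]
      branch[1] choose=0:
        choose[0, 1, 4] @ H1
          branch[0] choose=0:
            H0 returns (0, ())
            H1 returns [(0, ())]
          branch[1] choose=1:
            H0 returns (0, ())
            H1 returns [(0, ())]
          branch[2] choose=4:
            H0 returns (0, ())
            H1 returns [(0, ())]
= [(0, ()), (16, ()), (64, ()), (0, ()), (0, ()), (0, ()), (0, ()), (20, ()), (80, ()), (0, ()), (0, ()), (0, ())]

Answer: [(0, ()), (16, ()), (64, ()), (0, ()), (0, ()), (0, ()), (0, ()), (20, ()), (80, ()), (0, ()), (0, ()), (0, ())]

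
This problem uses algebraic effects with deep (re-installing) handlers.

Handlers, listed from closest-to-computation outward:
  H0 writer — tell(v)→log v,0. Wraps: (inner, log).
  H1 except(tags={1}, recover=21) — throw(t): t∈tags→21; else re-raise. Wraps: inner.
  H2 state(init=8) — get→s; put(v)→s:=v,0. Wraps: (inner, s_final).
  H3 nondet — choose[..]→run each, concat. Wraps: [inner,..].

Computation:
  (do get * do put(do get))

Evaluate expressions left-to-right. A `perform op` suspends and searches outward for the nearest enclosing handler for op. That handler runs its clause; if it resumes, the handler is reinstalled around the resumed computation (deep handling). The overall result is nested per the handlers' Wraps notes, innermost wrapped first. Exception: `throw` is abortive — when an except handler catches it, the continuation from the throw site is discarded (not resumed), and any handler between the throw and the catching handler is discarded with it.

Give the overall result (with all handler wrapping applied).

Evaluation trace:
get @ H2 ⇒ 8
get @ H2 ⇒ 8
put(8) @ H2 ⇒ s:=8
H0 returns (0, ())
H1 returns (0, ())
H2 returns ((0, ()), 8)
H3 returns [((0, ()), 8)]
= [((0, ()), 8)]

Answer: [((0, ()), 8)]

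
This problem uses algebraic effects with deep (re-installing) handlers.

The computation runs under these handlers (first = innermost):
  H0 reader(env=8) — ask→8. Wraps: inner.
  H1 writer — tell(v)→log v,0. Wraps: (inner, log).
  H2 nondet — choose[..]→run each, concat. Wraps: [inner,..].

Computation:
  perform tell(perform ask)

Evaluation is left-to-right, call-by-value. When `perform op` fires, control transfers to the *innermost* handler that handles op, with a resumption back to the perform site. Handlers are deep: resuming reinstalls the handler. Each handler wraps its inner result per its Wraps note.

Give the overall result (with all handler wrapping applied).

Working:
ask @ H0 ⇒ 8
tell(8) @ H1 ⇒ log+=8
H0 returns 0
H1 returns (0, (8))
H2 returns [(0, (8))]
= [(0, (8))]

Answer: [(0, (8))]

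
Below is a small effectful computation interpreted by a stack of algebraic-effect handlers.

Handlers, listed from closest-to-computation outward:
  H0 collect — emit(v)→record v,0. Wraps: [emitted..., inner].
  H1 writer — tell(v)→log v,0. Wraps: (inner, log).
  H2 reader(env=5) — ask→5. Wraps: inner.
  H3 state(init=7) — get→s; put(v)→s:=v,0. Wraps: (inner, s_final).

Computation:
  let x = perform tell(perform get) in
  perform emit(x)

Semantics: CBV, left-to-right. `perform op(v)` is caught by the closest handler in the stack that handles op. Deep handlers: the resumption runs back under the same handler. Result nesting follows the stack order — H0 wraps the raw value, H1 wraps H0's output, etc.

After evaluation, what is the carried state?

Working:
get @ H3 ⇒ 7
tell(7) @ H1 ⇒ log+=7
emit(0) @ H0 ⇒ out+=0
H0 returns [0, 0]
H1 returns ([0, 0], (7))
H2 returns ([0, 0], (7))
H3 returns (([0, 0], (7)), 7)
= (([0, 0], (7)), 7)

Answer: 7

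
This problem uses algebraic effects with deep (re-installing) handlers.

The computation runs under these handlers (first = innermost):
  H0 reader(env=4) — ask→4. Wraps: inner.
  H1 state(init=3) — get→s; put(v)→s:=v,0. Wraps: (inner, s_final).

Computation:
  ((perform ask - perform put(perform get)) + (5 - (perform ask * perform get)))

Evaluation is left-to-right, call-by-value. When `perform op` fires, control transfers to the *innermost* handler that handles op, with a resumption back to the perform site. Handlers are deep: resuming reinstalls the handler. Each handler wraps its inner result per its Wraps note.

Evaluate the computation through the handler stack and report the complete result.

Answer: (-3, 3)

Evaluation trace:
ask @ H0 ⇒ 4
get @ H1 ⇒ 3
put(3) @ H1 ⇒ s:=3
ask @ H0 ⇒ 4
get @ H1 ⇒ 3
H0 returns -3
H1 returns (-3, 3)
= (-3, 3)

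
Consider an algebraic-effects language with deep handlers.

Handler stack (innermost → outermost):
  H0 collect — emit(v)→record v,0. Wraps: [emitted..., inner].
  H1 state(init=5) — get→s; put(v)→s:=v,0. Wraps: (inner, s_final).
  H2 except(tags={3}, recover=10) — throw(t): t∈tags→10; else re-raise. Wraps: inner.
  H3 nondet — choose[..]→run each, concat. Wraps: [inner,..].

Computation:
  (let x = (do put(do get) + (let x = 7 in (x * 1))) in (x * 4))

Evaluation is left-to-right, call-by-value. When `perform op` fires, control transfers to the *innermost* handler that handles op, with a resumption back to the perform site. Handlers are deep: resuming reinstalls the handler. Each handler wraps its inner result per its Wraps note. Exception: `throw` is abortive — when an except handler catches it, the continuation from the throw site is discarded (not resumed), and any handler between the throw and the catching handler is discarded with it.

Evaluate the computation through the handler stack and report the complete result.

Step-by-step:
get @ H1 ⇒ 5
put(5) @ H1 ⇒ s:=5
H0 returns [28]
H1 returns ([28], 5)
H2 returns ([28], 5)
H3 returns [([28], 5)]
= [([28], 5)]

Answer: [([28], 5)]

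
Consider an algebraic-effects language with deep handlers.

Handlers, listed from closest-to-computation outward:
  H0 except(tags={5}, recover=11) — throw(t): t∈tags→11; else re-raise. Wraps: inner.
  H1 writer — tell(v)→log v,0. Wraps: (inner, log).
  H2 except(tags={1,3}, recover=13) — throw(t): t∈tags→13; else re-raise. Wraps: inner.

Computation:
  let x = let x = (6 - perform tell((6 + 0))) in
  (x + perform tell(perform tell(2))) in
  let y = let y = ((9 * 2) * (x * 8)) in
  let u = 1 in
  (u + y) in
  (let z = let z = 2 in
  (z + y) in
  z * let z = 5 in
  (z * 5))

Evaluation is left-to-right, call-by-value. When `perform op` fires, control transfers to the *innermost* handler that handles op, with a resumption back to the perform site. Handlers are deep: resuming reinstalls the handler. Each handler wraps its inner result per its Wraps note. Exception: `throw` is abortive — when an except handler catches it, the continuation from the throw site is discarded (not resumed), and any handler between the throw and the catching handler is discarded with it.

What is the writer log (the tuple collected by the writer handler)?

Evaluation trace:
tell(6) @ H1 ⇒ log+=6
tell(2) @ H1 ⇒ log+=2
tell(0) @ H1 ⇒ log+=0
H0 returns 21675
H1 returns (21675, (6, 2, 0))
H2 returns (21675, (6, 2, 0))
= (21675, (6, 2, 0))

Answer: (6, 2, 0)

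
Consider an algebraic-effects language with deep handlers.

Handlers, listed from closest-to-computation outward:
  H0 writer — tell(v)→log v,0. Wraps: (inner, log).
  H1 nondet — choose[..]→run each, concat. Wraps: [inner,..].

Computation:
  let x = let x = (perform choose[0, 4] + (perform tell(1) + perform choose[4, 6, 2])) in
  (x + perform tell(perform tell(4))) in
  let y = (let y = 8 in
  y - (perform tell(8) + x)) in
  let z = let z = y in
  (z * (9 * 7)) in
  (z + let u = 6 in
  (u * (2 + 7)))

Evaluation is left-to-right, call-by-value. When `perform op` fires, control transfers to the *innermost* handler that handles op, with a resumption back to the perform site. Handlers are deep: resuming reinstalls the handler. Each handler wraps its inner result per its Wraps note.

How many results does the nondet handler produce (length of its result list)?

Working:
choose[0, 4] @ H1
  branch[0] choose=0:
    tell(1) @ H0 ⇒ log+=1
    choose[4, 6, 2] @ H1
      branch[0] choose=4:
        tell(4) @ H0 ⇒ log+=4
        tell(0) @ H0 ⇒ log+=0
        tell(8) @ H0 ⇒ log+=8
        H0 returns (306, (1, 4, 0, 8))
        H1 returns [(306, (1, 4, 0, 8))]
      branch[1] choose=6:
        tell(4) @ H0 ⇒ log+=4
        tell(0) @ H0 ⇒ log+=0
        tell(8) @ H0 ⇒ log+=8
        H0 returns (180, (1, 4, 0, 8))
        H1 returns [(180, (1, 4, 0, 8))]
      branch[2] choose=2:
        tell(4) @ H0 ⇒ log+=4
        tell(0) @ H0 ⇒ log+=0
        tell(8) @ H0 ⇒ log+=8
        H0 returns (432, (1, 4, 0, 8))
        H1 returns [(432, (1, 4, 0, 8))]
  branch[1] choose=4:
    tell(1) @ H0 ⇒ log+=1
    choose[4, 6, 2] @ H1
      branch[0] choose=4:
        tell(4) @ H0 ⇒ log+=4
        tell(0) @ H0 ⇒ log+=0
        tell(8) @ H0 ⇒ log+=8
        H0 returns (54, (1, 4, 0, 8))
        H1 returns [(54, (1, 4, 0, 8))]
      branch[1] choose=6:
        tell(4) @ H0 ⇒ log+=4
        tell(0) @ H0 ⇒ log+=0
        tell(8) @ H0 ⇒ log+=8
        H0 returns (-72, (1, 4, 0, 8))
        H1 returns [(-72, (1, 4, 0, 8))]
      branch[2] choose=2:
        tell(4) @ H0 ⇒ log+=4
        tell(0) @ H0 ⇒ log+=0
        tell(8) @ H0 ⇒ log+=8
        H0 returns (180, (1, 4, 0, 8))
        H1 returns [(180, (1, 4, 0, 8))]
= [(306, (1, 4, 0, 8)), (180, (1, 4, 0, 8)), (432, (1, 4, 0, 8)), (54, (1, 4, 0, 8)), (-72, (1, 4, 0, 8)), (180, (1, 4, 0, 8))]

Answer: 6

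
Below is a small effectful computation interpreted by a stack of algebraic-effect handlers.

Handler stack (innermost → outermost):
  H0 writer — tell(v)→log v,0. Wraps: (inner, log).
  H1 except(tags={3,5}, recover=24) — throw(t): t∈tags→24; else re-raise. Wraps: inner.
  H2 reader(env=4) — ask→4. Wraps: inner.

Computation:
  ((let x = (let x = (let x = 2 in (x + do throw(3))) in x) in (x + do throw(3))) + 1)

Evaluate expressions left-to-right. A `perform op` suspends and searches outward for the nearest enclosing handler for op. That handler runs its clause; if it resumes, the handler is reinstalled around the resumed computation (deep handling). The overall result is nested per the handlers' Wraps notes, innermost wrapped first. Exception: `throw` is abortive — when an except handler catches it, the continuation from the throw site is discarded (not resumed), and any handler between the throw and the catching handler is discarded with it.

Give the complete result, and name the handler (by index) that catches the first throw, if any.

Answer: 24 ; first throw caught by: H1

Evaluation trace:
throw(3) @ H1 caught ⇒ 24
H2 returns 24
= 24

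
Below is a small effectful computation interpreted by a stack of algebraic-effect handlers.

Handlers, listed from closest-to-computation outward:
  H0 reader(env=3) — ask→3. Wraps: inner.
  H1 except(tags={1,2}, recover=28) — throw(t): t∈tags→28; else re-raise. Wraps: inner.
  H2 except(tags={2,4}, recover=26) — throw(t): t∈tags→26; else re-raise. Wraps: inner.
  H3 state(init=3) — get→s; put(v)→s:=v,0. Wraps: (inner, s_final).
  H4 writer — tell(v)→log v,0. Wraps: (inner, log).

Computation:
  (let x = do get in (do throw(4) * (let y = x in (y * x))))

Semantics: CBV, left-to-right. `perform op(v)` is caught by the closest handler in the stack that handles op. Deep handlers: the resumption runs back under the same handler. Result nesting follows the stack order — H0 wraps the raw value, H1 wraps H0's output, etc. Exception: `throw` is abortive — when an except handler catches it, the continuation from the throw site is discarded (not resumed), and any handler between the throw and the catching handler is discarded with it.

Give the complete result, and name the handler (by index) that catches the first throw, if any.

Answer: ((26, 3), ()) ; first throw caught by: H2

Working:
get @ H3 ⇒ 3
throw(4) @ H1 re-raised
throw(4) @ H2 caught ⇒ 26
H3 returns (26, 3)
H4 returns ((26, 3), ())
= ((26, 3), ())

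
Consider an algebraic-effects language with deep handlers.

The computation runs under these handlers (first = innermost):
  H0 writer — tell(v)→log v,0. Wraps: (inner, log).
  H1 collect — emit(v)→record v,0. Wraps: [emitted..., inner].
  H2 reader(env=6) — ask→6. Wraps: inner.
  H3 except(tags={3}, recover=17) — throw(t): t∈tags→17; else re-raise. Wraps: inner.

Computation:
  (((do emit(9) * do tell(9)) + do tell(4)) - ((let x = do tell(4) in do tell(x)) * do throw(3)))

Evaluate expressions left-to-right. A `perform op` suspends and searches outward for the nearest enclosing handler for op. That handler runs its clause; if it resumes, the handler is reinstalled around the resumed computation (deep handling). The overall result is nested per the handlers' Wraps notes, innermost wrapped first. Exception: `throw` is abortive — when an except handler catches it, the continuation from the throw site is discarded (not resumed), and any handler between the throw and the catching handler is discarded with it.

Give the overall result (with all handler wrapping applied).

Answer: 17

Step-by-step:
emit(9) @ H1 ⇒ out+=9
tell(9) @ H0 ⇒ log+=9
tell(4) @ H0 ⇒ log+=4
tell(4) @ H0 ⇒ log+=4
tell(0) @ H0 ⇒ log+=0
throw(3) @ H3 caught ⇒ 17
= 17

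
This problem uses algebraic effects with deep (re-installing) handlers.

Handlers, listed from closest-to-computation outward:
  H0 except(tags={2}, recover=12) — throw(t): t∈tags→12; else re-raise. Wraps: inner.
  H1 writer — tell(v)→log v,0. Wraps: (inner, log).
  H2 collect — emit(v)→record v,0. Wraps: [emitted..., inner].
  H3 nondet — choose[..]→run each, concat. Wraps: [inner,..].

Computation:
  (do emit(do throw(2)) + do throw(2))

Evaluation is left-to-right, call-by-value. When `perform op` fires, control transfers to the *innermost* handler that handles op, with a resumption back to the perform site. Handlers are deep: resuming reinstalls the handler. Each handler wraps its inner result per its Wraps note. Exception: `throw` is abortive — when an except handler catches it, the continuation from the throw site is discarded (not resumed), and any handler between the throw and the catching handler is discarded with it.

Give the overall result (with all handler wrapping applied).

Answer: [[(12, ())]]

Working:
throw(2) @ H0 caught ⇒ 12
H1 returns (12, ())
H2 returns [(12, ())]
H3 returns [[(12, ())]]
= [[(12, ())]]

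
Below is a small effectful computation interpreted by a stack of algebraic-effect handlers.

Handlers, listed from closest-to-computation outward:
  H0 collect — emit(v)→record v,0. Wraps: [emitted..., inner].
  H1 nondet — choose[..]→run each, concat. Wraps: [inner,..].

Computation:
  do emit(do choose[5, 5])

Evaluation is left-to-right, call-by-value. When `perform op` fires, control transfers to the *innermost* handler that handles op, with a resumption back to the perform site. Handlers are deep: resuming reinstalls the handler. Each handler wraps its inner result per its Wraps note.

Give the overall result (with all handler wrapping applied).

Answer: [[5, 0], [5, 0]]

Step-by-step:
choose[5, 5] @ H1
  branch[0] choose=5:
    emit(5) @ H0 ⇒ out+=5
    H0 returns [5, 0]
    H1 returns [[5, 0]]
  branch[1] choose=5:
    emit(5) @ H0 ⇒ out+=5
    H0 returns [5, 0]
    H1 returns [[5, 0]]
= [[5, 0], [5, 0]]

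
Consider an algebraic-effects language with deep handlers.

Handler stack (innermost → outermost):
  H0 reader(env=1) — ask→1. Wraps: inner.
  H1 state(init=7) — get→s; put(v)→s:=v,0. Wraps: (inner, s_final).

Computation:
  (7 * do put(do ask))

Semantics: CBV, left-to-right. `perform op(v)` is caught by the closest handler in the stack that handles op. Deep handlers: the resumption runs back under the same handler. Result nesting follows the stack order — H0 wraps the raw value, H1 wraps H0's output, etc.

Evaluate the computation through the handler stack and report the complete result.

Answer: (0, 1)

Step-by-step:
ask @ H0 ⇒ 1
put(1) @ H1 ⇒ s:=1
H0 returns 0
H1 returns (0, 1)
= (0, 1)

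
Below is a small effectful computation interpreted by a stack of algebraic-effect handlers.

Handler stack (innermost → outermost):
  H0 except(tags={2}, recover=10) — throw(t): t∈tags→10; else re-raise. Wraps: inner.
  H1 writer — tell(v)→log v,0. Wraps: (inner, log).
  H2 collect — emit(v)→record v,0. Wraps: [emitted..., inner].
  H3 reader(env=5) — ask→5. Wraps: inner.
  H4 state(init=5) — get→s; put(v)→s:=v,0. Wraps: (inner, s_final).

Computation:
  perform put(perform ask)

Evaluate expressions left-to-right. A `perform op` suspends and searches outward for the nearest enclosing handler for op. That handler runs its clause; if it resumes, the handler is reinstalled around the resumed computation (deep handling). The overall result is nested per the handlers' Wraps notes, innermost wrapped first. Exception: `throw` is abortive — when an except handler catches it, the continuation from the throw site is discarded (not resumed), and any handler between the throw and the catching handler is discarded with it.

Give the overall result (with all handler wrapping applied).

Step-by-step:
ask @ H3 ⇒ 5
put(5) @ H4 ⇒ s:=5
H0 returns 0
H1 returns (0, ())
H2 returns [(0, ())]
H3 returns [(0, ())]
H4 returns ([(0, ())], 5)
= ([(0, ())], 5)

Answer: ([(0, ())], 5)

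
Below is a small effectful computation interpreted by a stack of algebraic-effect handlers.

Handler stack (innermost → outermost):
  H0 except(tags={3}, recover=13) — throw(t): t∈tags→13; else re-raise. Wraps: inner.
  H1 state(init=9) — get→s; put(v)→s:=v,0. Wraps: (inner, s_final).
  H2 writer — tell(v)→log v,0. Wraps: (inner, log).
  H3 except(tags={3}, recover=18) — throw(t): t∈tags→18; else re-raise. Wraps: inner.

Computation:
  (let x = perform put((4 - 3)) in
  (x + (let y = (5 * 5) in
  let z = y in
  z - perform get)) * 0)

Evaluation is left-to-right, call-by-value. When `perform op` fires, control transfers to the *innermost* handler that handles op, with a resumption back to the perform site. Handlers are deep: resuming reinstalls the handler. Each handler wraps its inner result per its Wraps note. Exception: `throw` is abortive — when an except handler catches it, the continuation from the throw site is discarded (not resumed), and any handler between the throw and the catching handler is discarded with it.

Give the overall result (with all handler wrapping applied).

Answer: ((0, 1), ())

Step-by-step:
put(1) @ H1 ⇒ s:=1
get @ H1 ⇒ 1
H0 returns 0
H1 returns (0, 1)
H2 returns ((0, 1), ())
H3 returns ((0, 1), ())
= ((0, 1), ())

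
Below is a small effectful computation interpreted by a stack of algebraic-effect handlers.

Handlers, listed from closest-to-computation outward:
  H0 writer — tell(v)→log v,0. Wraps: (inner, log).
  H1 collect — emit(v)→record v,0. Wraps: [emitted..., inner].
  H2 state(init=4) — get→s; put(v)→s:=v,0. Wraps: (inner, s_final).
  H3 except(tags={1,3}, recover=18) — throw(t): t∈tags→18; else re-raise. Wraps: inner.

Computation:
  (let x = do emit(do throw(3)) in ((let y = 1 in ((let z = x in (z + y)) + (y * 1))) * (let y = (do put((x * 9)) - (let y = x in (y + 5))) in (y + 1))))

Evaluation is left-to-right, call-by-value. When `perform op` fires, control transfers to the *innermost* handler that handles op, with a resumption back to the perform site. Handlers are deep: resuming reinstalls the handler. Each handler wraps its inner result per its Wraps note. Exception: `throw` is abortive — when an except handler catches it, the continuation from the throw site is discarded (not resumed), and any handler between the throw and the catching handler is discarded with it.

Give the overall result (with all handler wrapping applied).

Answer: 18

Step-by-step:
throw(3) @ H3 caught ⇒ 18
= 18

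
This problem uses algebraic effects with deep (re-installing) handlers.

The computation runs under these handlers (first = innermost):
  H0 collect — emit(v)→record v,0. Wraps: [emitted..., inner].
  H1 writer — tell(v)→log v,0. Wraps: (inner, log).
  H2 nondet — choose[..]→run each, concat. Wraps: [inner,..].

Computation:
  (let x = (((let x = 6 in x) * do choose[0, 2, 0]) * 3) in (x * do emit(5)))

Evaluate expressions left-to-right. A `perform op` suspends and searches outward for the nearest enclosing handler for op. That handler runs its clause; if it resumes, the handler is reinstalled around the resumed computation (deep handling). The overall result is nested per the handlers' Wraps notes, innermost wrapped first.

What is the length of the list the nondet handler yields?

Step-by-step:
choose[0, 2, 0] @ H2
  branch[0] choose=0:
    emit(5) @ H0 ⇒ out+=5
    H0 returns [5, 0]
    H1 returns ([5, 0], ())
    H2 returns [([5, 0], ())]
  branch[1] choose=2:
    emit(5) @ H0 ⇒ out+=5
    H0 returns [5, 0]
    H1 returns ([5, 0], ())
    H2 returns [([5, 0], ())]
  branch[2] choose=0:
    emit(5) @ H0 ⇒ out+=5
    H0 returns [5, 0]
    H1 returns ([5, 0], ())
    H2 returns [([5, 0], ())]
= [([5, 0], ()), ([5, 0], ()), ([5, 0], ())]

Answer: 3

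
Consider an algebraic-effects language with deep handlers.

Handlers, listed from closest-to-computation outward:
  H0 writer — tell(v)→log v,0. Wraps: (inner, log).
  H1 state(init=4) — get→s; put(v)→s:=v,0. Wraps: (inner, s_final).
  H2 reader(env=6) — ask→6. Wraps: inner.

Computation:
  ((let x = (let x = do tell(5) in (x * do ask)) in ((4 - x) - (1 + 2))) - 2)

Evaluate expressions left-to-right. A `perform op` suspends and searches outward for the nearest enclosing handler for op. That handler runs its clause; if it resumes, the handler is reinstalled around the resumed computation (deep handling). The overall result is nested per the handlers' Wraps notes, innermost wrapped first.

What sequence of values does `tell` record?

Working:
tell(5) @ H0 ⇒ log+=5
ask @ H2 ⇒ 6
H0 returns (-1, (5))
H1 returns ((-1, (5)), 4)
H2 returns ((-1, (5)), 4)
= ((-1, (5)), 4)

Answer: (5)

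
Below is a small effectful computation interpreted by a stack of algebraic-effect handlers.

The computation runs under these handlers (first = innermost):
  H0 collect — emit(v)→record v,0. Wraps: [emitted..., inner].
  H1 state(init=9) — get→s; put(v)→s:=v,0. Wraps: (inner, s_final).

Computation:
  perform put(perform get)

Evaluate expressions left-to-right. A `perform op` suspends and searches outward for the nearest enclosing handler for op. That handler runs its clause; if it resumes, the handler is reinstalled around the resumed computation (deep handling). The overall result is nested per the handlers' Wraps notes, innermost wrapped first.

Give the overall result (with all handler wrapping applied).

Evaluation trace:
get @ H1 ⇒ 9
put(9) @ H1 ⇒ s:=9
H0 returns [0]
H1 returns ([0], 9)
= ([0], 9)

Answer: ([0], 9)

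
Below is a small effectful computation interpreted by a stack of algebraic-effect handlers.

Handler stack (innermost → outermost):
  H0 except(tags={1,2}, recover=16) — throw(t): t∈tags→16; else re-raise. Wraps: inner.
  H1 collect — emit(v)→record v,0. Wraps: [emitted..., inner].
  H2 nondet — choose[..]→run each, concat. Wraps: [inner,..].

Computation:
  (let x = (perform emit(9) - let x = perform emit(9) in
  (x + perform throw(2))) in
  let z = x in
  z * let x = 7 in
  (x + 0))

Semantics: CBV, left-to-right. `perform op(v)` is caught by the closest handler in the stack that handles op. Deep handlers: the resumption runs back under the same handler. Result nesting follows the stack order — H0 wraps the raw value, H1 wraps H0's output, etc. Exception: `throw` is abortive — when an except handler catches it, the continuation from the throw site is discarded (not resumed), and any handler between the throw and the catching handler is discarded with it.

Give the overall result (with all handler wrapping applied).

Step-by-step:
emit(9) @ H1 ⇒ out+=9
emit(9) @ H1 ⇒ out+=9
throw(2) @ H0 caught ⇒ 16
H1 returns [9, 9, 16]
H2 returns [[9, 9, 16]]
= [[9, 9, 16]]

Answer: [[9, 9, 16]]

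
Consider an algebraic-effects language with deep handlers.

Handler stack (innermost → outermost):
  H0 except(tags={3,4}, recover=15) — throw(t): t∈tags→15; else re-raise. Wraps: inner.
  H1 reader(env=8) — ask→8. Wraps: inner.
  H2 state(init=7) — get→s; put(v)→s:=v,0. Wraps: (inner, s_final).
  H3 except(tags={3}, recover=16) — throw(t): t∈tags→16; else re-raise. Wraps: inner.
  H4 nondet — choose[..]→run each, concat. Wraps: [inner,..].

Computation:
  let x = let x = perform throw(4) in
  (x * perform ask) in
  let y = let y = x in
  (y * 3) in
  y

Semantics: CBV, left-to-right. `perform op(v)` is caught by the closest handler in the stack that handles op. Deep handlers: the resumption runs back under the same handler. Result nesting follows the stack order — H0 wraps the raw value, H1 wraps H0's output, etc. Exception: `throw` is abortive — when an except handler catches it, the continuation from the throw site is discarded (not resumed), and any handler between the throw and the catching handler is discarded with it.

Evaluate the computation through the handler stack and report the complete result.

Answer: [(15, 7)]

Step-by-step:
throw(4) @ H0 caught ⇒ 15
H1 returns 15
H2 returns (15, 7)
H3 returns (15, 7)
H4 returns [(15, 7)]
= [(15, 7)]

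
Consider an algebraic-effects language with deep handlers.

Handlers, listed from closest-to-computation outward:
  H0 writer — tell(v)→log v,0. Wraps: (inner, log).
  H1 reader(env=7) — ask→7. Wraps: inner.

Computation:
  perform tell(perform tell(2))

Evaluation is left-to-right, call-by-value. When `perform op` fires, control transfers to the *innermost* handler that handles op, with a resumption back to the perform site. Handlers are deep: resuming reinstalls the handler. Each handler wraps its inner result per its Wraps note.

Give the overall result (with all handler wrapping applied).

Answer: (0, (2, 0))

Working:
tell(2) @ H0 ⇒ log+=2
tell(0) @ H0 ⇒ log+=0
H0 returns (0, (2, 0))
H1 returns (0, (2, 0))
= (0, (2, 0))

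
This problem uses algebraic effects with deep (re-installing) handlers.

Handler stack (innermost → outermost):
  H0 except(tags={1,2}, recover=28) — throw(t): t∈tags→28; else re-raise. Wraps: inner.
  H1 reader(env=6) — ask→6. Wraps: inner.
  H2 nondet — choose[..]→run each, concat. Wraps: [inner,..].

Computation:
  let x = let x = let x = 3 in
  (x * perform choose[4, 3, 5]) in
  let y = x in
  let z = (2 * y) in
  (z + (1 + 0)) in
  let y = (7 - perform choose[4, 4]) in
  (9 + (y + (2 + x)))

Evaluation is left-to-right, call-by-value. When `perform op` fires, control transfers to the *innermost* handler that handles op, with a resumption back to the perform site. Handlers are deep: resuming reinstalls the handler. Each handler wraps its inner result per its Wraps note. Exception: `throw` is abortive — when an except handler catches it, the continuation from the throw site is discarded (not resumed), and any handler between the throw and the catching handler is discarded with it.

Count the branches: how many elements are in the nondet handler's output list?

Answer: 6

Evaluation trace:
choose[4, 3, 5] @ H2
  branch[0] choose=4:
    choose[4, 4] @ H2
      branch[0] choose=4:
        H0 returns 39
        H1 returns 39
        H2 returns [39]
      branch[1] choose=4:
        H0 returns 39
        H1 returns 39
        H2 returns [39]
  branch[1] choose=3:
    choose[4, 4] @ H2
      branch[0] choose=4:
        H0 returns 33
        H1 returns 33
        H2 returns [33]
      branch[1] choose=4:
        H0 returns 33
        H1 returns 33
        H2 returns [33]
  branch[2] choose=5:
    choose[4, 4] @ H2
      branch[0] choose=4:
        H0 returns 45
        H1 returns 45
        H2 returns [45]
      branch[1] choose=4:
        H0 returns 45
        H1 returns 45
        H2 returns [45]
= [39, 39, 33, 33, 45, 45]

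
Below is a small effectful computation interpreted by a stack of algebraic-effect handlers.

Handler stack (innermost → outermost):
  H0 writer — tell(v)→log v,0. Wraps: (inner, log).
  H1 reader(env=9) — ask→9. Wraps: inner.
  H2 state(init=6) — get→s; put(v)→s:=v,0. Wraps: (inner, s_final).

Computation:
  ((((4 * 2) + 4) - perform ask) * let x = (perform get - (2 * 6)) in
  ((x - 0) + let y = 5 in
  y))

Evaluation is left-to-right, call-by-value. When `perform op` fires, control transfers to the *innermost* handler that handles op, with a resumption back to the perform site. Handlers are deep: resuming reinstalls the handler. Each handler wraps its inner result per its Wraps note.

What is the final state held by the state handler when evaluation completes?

Answer: 6

Working:
ask @ H1 ⇒ 9
get @ H2 ⇒ 6
H0 returns (-3, ())
H1 returns (-3, ())
H2 returns ((-3, ()), 6)
= ((-3, ()), 6)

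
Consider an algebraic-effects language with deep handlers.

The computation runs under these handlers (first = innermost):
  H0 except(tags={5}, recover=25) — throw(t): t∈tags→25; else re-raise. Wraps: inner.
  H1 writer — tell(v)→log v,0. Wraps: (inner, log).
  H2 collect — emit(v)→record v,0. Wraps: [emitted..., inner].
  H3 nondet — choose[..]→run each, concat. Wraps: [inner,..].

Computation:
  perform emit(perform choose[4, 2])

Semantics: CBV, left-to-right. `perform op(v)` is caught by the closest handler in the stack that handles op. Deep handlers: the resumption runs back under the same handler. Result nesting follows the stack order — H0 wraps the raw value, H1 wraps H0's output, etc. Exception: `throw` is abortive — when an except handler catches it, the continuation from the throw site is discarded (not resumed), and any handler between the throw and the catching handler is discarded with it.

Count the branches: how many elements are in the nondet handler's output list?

Working:
choose[4, 2] @ H3
  branch[0] choose=4:
    emit(4) @ H2 ⇒ out+=4
    H0 returns 0
    H1 returns (0, ())
    H2 returns [4, (0, ())]
    H3 returns [[4, (0, ())]]
  branch[1] choose=2:
    emit(2) @ H2 ⇒ out+=2
    H0 returns 0
    H1 returns (0, ())
    H2 returns [2, (0, ())]
    H3 returns [[2, (0, ())]]
= [[4, (0, ())], [2, (0, ())]]

Answer: 2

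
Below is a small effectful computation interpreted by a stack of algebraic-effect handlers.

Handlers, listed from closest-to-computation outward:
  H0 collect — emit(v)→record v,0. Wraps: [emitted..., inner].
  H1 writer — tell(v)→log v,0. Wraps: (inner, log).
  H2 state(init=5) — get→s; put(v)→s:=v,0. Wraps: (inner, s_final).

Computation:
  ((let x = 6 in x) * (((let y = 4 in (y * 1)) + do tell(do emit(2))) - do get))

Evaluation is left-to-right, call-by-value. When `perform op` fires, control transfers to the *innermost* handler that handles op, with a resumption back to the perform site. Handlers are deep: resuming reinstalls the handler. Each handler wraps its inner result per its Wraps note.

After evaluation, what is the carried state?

Answer: 5

Step-by-step:
emit(2) @ H0 ⇒ out+=2
tell(0) @ H1 ⇒ log+=0
get @ H2 ⇒ 5
H0 returns [2, -6]
H1 returns ([2, -6], (0))
H2 returns (([2, -6], (0)), 5)
= (([2, -6], (0)), 5)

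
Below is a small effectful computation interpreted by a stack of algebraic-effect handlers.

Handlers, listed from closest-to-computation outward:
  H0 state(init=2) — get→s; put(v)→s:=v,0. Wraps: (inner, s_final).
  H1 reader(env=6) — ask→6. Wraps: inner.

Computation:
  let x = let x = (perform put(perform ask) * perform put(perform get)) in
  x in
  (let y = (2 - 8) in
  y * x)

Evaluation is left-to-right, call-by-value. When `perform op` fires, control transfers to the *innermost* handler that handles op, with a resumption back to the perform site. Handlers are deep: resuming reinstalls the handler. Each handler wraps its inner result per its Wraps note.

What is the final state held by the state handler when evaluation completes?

Answer: 6

Step-by-step:
ask @ H1 ⇒ 6
put(6) @ H0 ⇒ s:=6
get @ H0 ⇒ 6
put(6) @ H0 ⇒ s:=6
H0 returns (0, 6)
H1 returns (0, 6)
= (0, 6)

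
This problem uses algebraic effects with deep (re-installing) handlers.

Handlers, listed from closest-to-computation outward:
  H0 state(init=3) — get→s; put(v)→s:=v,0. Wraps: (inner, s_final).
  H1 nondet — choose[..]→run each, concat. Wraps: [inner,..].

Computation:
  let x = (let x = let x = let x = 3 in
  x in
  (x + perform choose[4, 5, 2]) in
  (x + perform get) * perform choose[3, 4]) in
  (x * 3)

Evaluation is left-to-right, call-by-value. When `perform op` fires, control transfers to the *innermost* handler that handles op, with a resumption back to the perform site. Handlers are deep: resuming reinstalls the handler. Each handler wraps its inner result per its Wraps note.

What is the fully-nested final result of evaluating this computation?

Working:
choose[4, 5, 2] @ H1
  branch[0] choose=4:
    get @ H0 ⇒ 3
    choose[3, 4] @ H1
      branch[0] choose=3:
        H0 returns (90, 3)
        H1 returns [(90, 3)]
      branch[1] choose=4:
        H0 returns (120, 3)
        H1 returns [(120, 3)]
  branch[1] choose=5:
    get @ H0 ⇒ 3
    choose[3, 4] @ H1
      branch[0] choose=3:
        H0 returns (99, 3)
        H1 returns [(99, 3)]
      branch[1] choose=4:
        H0 returns (132, 3)
        H1 returns [(132, 3)]
  branch[2] choose=2:
    get @ H0 ⇒ 3
    choose[3, 4] @ H1
      branch[0] choose=3:
        H0 returns (72, 3)
        H1 returns [(72, 3)]
      branch[1] choose=4:
        H0 returns (96, 3)
        H1 returns [(96, 3)]
= [(90, 3), (120, 3), (99, 3), (132, 3), (72, 3), (96, 3)]

Answer: [(90, 3), (120, 3), (99, 3), (132, 3), (72, 3), (96, 3)]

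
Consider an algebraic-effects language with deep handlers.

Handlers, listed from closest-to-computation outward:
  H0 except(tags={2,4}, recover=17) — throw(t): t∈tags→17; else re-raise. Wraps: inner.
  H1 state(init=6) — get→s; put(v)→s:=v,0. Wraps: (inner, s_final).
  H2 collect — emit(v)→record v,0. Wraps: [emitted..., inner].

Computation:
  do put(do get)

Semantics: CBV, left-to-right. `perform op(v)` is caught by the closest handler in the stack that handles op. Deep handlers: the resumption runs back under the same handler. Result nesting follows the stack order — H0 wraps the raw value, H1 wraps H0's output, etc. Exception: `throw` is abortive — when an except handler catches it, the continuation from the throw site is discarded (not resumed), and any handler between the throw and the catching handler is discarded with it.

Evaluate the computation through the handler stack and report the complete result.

Evaluation trace:
get @ H1 ⇒ 6
put(6) @ H1 ⇒ s:=6
H0 returns 0
H1 returns (0, 6)
H2 returns [(0, 6)]
= [(0, 6)]

Answer: [(0, 6)]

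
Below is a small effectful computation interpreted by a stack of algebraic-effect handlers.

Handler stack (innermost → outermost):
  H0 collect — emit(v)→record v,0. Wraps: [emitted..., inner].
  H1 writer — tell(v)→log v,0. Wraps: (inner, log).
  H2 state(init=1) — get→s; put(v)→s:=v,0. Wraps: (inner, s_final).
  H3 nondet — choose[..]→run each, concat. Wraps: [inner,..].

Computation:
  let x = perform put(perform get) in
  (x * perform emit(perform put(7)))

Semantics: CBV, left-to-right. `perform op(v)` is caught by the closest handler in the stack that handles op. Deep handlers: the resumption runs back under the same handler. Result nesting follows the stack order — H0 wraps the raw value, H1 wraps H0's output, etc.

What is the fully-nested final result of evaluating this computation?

Answer: [(([0, 0], ()), 7)]

Step-by-step:
get @ H2 ⇒ 1
put(1) @ H2 ⇒ s:=1
put(7) @ H2 ⇒ s:=7
emit(0) @ H0 ⇒ out+=0
H0 returns [0, 0]
H1 returns ([0, 0], ())
H2 returns (([0, 0], ()), 7)
H3 returns [(([0, 0], ()), 7)]
= [(([0, 0], ()), 7)]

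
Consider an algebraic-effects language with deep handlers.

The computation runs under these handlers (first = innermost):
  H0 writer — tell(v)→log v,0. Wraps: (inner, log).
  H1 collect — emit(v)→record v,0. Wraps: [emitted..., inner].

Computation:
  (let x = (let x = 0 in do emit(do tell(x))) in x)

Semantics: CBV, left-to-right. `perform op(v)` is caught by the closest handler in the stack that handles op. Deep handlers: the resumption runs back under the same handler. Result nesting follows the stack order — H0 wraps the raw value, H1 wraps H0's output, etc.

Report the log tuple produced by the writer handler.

Step-by-step:
tell(0) @ H0 ⇒ log+=0
emit(0) @ H1 ⇒ out+=0
H0 returns (0, (0))
H1 returns [0, (0, (0))]
= [0, (0, (0))]

Answer: (0)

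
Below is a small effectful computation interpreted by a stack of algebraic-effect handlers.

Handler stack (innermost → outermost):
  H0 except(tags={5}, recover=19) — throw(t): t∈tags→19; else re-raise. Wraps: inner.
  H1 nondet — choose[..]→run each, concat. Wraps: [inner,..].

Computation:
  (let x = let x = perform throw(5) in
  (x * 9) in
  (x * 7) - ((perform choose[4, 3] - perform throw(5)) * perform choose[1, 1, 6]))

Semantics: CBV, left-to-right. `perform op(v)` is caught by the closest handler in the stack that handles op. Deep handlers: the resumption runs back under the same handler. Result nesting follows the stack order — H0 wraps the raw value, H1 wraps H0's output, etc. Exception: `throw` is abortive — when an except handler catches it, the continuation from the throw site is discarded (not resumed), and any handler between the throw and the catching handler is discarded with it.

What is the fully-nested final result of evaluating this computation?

Working:
throw(5) @ H0 caught ⇒ 19
H1 returns [19]
= [19]

Answer: [19]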